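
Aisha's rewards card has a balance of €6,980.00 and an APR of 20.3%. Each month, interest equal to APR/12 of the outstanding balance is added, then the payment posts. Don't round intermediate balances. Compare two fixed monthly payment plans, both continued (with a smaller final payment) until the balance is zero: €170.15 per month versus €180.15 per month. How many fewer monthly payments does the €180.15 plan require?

Monthly rate r = 20.3%/12 = 1.69167% = 0.0169167.
At €170.15/mo: n = ⌈−ln(1 − rB₀/P)/ln(1+r)⌉ = 71 payments (last €99.72); total interest = total paid − €6,980.00 = €5,030.22.
At €180.15/mo: 64 payments (last €93.42); total interest €4,462.87.
Payments saved = 71 − 64 = 7.

7 fewer payments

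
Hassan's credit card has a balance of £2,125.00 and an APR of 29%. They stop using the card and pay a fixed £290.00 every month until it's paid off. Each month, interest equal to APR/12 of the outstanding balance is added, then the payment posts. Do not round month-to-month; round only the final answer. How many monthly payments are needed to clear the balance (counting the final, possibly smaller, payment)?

9 payments

Monthly rate r = 29%/12 = 2.41667% = 0.0241667.
Recurrence: B ← B·(1+r) − £290.00.
Month 1: interest £51.35; balance after payment £1,886.35.
Month 2: interest £45.59; balance after payment £1,641.94.
Closed form: n = −ln(1 − rB₀/P)/ln(1+r) = −ln(0.82292)/ln(1.02417) ≈ 8.162, so the balance reaches zero during payment 9.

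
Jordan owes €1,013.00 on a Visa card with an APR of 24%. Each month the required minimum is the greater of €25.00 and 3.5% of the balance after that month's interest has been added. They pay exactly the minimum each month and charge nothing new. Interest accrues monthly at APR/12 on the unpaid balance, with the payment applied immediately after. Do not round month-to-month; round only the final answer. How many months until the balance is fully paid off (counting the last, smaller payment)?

65 months

Monthly rate r = 24%/12 = 2% = 0.02.
While 3.5% of the post-interest balance exceeds €25.00, each month B ← (B·(1+r))·(1 − 0.035), i.e. B shrinks by the factor (1+r)·0.965 = 0.9843.
This holds for months 1–24. Entering month 25 the balance is €692.90; 3.5% of the post-interest balance is now below €25.00, so the flat €25.00 minimum applies from here.
From month 25 a fixed €25.00 at rate r clears €692.90 in 41 more payments. Total: 24 + 41 = 65 months.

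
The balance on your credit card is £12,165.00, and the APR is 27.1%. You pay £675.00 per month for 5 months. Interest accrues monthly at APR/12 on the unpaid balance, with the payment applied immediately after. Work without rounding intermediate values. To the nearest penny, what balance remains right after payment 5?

£10,071.17

Monthly rate r = 27.1%/12 = 2.25833% = 0.0225833.
Each month: B ← B·(1+r) − £675.00.
Month 1: interest £274.73; balance after payment £11,764.73.
Month 2: interest £265.69; balance after payment £11,355.41.
Month 3: interest £256.44; balance after payment £10,936.86.
Month 4: interest £246.99; balance after payment £10,508.85.
Month 5: interest £237.32; balance after payment £10,071.17.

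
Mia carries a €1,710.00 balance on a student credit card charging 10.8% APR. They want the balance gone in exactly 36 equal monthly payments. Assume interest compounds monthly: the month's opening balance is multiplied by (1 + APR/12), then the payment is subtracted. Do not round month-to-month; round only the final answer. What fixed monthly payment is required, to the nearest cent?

Monthly rate r = 10.8%/12 = 0.9% = 0.009.
Level-payment amortization: P = B₀·r / (1 − (1+r)^(−n)) = 1710.00·0.009 / (1 − 1.009^(−36)).
Denominator 1 − (1+r)^(−36) = 0.275700783.
P = 15.39 / 0.275700783 ≈ 55.82.

€55.82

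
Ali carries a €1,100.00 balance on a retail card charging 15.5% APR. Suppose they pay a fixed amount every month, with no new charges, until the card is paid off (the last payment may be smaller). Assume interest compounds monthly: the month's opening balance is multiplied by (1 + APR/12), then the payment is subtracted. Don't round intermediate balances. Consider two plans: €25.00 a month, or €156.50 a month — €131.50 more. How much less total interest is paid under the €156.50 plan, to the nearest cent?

€475.67

Monthly rate r = 15.5%/12 = 1.29167% = 0.0129167.
At €25.00/mo: n = ⌈−ln(1 − rB₀/P)/ln(1+r)⌉ = 66 payments (last €11.52); total interest = total paid − €1,100.00 = €536.52.
At €156.50/mo: 8 payments (last €65.35); total interest €60.85.
Interest saved = €536.52 − €60.85 = €475.67.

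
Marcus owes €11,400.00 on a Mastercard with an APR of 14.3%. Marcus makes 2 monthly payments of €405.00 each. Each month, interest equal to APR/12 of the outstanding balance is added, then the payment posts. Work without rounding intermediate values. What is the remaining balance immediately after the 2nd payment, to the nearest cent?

Monthly rate r = 14.3%/12 = 1.19167% = 0.0119167.
Each month: B ← B·(1+r) − €405.00.
Month 1: interest €135.85; balance after payment €11,130.85.
Month 2: interest €132.64; balance after payment €10,858.49.

€10,858.49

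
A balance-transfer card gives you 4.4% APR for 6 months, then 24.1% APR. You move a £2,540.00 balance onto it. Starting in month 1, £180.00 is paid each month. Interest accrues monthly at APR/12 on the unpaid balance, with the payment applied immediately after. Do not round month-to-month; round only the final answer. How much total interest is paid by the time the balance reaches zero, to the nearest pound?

Promo months 1–6 at r₀ = 4.4%/12 = 0.00366667; months 7+ at r₁ = 24.1%/12 = 0.0200833.
After month 6: iterate B ← B·(1+r₀) − £180.00 for 6 months → £1,506.45.
Then at r₁ with £180.00/mo: n₂ = −ln(1 − r₁·B/P)/ln(1+r₁) ≈ 9.25 → 10 more payments.
Total paid = 15·£180.00 + £46.15 = £2,746.15; interest = £2,746.15 − £2,540.00 = £206.15.

£206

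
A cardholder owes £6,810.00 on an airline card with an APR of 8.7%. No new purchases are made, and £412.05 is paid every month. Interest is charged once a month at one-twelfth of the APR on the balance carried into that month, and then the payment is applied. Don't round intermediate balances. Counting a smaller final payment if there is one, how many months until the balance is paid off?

Monthly rate r = 8.7%/12 = 0.725% = 0.00725.
Recurrence: B ← B·(1+r) − £412.05.
Month 1: interest £49.37; balance after payment £6,447.32.
Month 2: interest £46.74; balance after payment £6,082.02.
Closed form: n = −ln(1 − rB₀/P)/ln(1+r) = −ln(0.88018)/ln(1.00725) ≈ 17.668, so the balance reaches zero during payment 18.

18 months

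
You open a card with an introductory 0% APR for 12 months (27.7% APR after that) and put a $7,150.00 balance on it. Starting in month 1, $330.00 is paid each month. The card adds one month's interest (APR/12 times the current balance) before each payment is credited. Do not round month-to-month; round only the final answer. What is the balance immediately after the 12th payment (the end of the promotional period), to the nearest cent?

$3,190.00

Promo months 1–12 at r₀ = 0%/12 = 0; months 13+ at r₁ = 27.7%/12 = 0.0230833.
After month 12 (no interest yet): B = $7,150.00 − 12·$330.00 = $3,190.00.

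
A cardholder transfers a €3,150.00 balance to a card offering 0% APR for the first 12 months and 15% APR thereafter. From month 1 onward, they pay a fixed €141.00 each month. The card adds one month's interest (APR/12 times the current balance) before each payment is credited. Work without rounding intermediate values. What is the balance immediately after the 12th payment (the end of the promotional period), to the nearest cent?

Promo months 1–12 at r₀ = 0%/12 = 0; months 13+ at r₁ = 15%/12 = 0.0125.
After month 12 (no interest yet): B = €3,150.00 − 12·€141.00 = €1,458.00.

€1,458.00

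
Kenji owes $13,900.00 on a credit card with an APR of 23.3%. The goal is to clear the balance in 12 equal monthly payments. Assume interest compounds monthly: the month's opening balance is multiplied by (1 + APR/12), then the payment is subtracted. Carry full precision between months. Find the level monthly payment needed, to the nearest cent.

$1,309.67

Monthly rate r = 23.3%/12 = 1.94167% = 0.0194167.
Level-payment amortization: P = B₀·r / (1 − (1+r)^(−n)) = 13900.00·0.0194167 / (1 − 1.01942^(−12)).
Denominator 1 − (1+r)^(−12) = 0.206075428.
P = 269.892 / 0.206075428 ≈ 1309.67.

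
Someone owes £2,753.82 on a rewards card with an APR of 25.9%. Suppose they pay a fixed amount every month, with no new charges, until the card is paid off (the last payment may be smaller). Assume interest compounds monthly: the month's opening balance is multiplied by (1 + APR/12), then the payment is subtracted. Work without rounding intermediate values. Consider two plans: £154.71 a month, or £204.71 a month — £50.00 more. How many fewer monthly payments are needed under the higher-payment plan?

Monthly rate r = 25.9%/12 = 2.15833% = 0.0215833.
At £154.71/mo: n = ⌈−ln(1 − rB₀/P)/ln(1+r)⌉ = 23 payments (last £109.17); total interest = total paid − £2,753.82 = £758.97.
At £204.71/mo: 17 payments (last £12.76); total interest £534.30.
Payments saved = 23 − 17 = 6.

6 fewer payments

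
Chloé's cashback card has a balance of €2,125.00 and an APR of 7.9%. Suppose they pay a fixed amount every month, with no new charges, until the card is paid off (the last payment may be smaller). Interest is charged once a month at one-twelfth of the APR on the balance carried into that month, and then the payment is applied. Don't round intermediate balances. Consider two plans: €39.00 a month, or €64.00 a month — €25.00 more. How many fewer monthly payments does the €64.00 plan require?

Monthly rate r = 7.9%/12 = 0.658333% = 0.00658333.
At €39.00/mo: n = ⌈−ln(1 − rB₀/P)/ln(1+r)⌉ = 68 payments (last €27.55); total interest = total paid − €2,125.00 = €515.55.
At €64.00/mo: 38 payments (last €37.76); total interest €280.76.
Payments saved = 68 − 38 = 30.

30 fewer payments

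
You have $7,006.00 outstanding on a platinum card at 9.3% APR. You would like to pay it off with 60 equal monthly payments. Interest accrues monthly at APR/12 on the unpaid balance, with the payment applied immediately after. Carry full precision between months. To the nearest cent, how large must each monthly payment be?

$146.46

Monthly rate r = 9.3%/12 = 0.775% = 0.00775.
Level-payment amortization: P = B₀·r / (1 − (1+r)^(−n)) = 7006.00·0.00775 / (1 − 1.00775^(−60)).
Denominator 1 − (1+r)^(−60) = 0.370737878.
P = 54.2965 / 0.370737878 ≈ 146.46.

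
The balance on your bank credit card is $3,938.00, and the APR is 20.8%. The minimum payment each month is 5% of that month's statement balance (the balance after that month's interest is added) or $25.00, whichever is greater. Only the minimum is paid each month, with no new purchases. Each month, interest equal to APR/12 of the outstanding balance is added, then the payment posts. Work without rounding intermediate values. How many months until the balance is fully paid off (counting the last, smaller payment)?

Monthly rate r = 20.8%/12 = 1.73333% = 0.0173333.
While 5% of the post-interest balance exceeds $25.00, each month B ← (B·(1+r))·(1 − 0.05), i.e. B shrinks by the factor (1+r)·0.95 = 0.96647.
This holds for months 1–62. Entering month 63 the balance is $475.18; 5% of the post-interest balance is now below $25.00, so the flat $25.00 minimum applies from here.
From month 63 a fixed $25.00 at rate r clears $475.18 in 24 more payments. Total: 62 + 24 = 86 months.

86 months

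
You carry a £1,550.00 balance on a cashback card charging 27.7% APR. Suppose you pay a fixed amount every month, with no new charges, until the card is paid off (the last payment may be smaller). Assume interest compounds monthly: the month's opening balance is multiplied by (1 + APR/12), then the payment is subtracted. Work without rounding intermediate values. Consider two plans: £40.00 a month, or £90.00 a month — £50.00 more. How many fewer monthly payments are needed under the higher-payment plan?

Monthly rate r = 27.7%/12 = 2.30833% = 0.0230833.
At £40.00/mo: n = ⌈−ln(1 − rB₀/P)/ln(1+r)⌉ = 99 payments (last £21.84); total interest = total paid − £1,550.00 = £2,391.84.
At £90.00/mo: 23 payments (last £18.64); total interest £448.64.
Payments saved = 99 − 23 = 76.

76 fewer payments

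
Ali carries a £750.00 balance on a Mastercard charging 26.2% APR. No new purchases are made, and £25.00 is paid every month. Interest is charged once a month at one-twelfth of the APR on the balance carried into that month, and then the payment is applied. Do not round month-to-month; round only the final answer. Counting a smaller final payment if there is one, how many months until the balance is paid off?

50 payments

Monthly rate r = 26.2%/12 = 2.18333% = 0.0218333.
Recurrence: B ← B·(1+r) − £25.00.
Month 1: interest £16.38; balance after payment £741.38.
Month 2: interest £16.19; balance after payment £732.56.
Closed form: n = −ln(1 − rB₀/P)/ln(1+r) = −ln(0.345)/ln(1.02183) ≈ 49.273, so the balance reaches zero during payment 50.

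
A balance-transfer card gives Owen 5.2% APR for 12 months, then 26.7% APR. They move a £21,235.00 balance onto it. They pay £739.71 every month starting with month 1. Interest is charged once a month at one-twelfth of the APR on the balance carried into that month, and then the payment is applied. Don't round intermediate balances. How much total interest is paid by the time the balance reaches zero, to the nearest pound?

Promo months 1–12 at r₀ = 5.2%/12 = 0.00433333; months 13+ at r₁ = 26.7%/12 = 0.02225.
After month 12: iterate B ← B·(1+r₀) − £739.71 for 12 months → £13,274.76.
Then at r₁ with £739.71/mo: n₂ = −ln(1 − r₁·B/P)/ln(1+r₁) ≈ 23.16 → 24 more payments.
Total paid = 35·£739.71 + £119.19 = £26,009.04; interest = £26,009.04 − £21,235.00 = £4,774.04.

£4,774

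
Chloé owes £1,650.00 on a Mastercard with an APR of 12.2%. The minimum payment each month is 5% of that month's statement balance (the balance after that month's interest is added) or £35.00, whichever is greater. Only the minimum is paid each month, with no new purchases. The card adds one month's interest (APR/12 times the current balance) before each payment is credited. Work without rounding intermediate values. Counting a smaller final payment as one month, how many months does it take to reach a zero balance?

44 months

Monthly rate r = 12.2%/12 = 1.01667% = 0.0101667.
While 5% of the post-interest balance exceeds £35.00, each month B ← (B·(1+r))·(1 − 0.05), i.e. B shrinks by the factor (1+r)·0.95 = 0.95966.
This holds for months 1–22. Entering month 23 the balance is £666.88; 5% of the post-interest balance is now below £35.00, so the flat £35.00 minimum applies from here.
From month 23 a fixed £35.00 at rate r clears £666.88 in 22 more payments. Total: 22 + 22 = 44 months.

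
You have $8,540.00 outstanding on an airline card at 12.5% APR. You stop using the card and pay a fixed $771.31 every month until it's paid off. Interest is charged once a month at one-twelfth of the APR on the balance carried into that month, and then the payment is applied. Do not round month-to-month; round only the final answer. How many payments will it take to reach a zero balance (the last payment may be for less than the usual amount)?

12 payments

Monthly rate r = 12.5%/12 = 1.04167% = 0.0104167.
Recurrence: B ← B·(1+r) − $771.31.
Month 1: interest $88.96; balance after payment $7,857.65.
Month 2: interest $81.85; balance after payment $7,168.19.
Closed form: n = −ln(1 − rB₀/P)/ln(1+r) = −ln(0.88467)/ln(1.01042) ≈ 11.826, so the balance reaches zero during payment 12.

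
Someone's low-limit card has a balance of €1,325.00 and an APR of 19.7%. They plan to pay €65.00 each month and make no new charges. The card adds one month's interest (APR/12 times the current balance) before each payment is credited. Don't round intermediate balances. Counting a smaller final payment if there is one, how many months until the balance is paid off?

26 months

Monthly rate r = 19.7%/12 = 1.64167% = 0.0164167.
Recurrence: B ← B·(1+r) − €65.00.
Month 1: interest €21.75; balance after payment €1,281.75.
Month 2: interest €21.04; balance after payment €1,237.79.
Closed form: n = −ln(1 − rB₀/P)/ln(1+r) = −ln(0.66535)/ln(1.01642) ≈ 25.022, so the balance reaches zero during payment 26.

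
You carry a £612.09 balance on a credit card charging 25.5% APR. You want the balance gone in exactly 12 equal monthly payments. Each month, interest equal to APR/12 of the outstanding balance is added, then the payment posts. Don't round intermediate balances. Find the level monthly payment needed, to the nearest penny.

£58.32

Monthly rate r = 25.5%/12 = 2.125% = 0.02125.
Level-payment amortization: P = B₀·r / (1 − (1+r)^(−n)) = 612.09·0.02125 / (1 − 1.02125^(−12)).
Denominator 1 − (1+r)^(−12) = 0.223010472.
P = 13.0069 / 0.223010472 ≈ 58.32.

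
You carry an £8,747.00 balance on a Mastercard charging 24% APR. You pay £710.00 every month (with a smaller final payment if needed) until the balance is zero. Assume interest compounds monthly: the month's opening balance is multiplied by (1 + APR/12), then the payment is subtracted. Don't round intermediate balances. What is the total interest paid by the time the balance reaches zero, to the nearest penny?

Monthly rate r = 24%/12 = 2% = 0.02.
Payoff takes n = ⌈−ln(1 − rB₀/P)/ln(1+r)⌉ = ⌈14.285⌉ = 15 payments; the last is £203.98.
Total paid = 14·£710.00 + £203.98 = £10,143.98.
Total interest = total paid − principal = £10,143.98 − £8,747.00 = £1,396.98.

£1,396.98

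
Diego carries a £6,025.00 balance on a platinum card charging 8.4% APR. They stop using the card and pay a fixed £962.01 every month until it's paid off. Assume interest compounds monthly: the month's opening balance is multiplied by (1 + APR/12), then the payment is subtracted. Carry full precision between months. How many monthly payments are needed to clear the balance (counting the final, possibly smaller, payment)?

Monthly rate r = 8.4%/12 = 0.7% = 0.007.
Recurrence: B ← B·(1+r) − £962.01.
Month 1: interest £42.18; balance after payment £5,105.16.
Month 2: interest £35.74; balance after payment £4,178.89.
Closed form: n = −ln(1 − rB₀/P)/ln(1+r) = −ln(0.95616)/ln(1.007) ≈ 6.427, so the balance reaches zero during payment 7.

7 months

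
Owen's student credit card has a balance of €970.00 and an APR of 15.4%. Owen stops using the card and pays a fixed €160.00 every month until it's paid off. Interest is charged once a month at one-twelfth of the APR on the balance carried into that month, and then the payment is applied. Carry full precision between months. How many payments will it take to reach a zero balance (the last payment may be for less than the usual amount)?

Monthly rate r = 15.4%/12 = 1.28333% = 0.0128333.
Recurrence: B ← B·(1+r) − €160.00.
Month 1: interest €12.45; balance after payment €822.45.
Month 2: interest €10.55; balance after payment €673.00.
Closed form: n = −ln(1 − rB₀/P)/ln(1+r) = −ln(0.9222)/ln(1.01283) ≈ 6.352, so the balance reaches zero during payment 7.

7 payments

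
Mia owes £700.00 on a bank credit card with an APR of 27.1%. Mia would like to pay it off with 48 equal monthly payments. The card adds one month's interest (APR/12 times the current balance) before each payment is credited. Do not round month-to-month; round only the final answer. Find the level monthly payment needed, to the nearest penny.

Monthly rate r = 27.1%/12 = 2.25833% = 0.0225833.
Level-payment amortization: P = B₀·r / (1 − (1+r)^(−n)) = 700.00·0.0225833 / (1 − 1.02258^(−48)).
Denominator 1 − (1+r)^(−48) = 0.657656633.
P = 15.8083 / 0.657656633 ≈ 24.04.

£24.04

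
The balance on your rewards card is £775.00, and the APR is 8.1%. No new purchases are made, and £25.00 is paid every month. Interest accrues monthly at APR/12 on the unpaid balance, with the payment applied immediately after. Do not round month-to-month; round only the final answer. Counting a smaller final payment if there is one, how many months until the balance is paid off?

Monthly rate r = 8.1%/12 = 0.675% = 0.00675.
Recurrence: B ← B·(1+r) − £25.00.
Month 1: interest £5.23; balance after payment £755.23.
Month 2: interest £5.10; balance after payment £735.33.
Closed form: n = −ln(1 − rB₀/P)/ln(1+r) = −ln(0.79075)/ln(1.00675) ≈ 34.899, so the balance reaches zero during payment 35.

35 payments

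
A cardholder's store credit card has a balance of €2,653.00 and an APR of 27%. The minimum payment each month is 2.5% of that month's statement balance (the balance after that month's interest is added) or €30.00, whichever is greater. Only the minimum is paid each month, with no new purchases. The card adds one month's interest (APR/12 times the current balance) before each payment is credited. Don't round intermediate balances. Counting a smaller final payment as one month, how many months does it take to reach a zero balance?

Monthly rate r = 27%/12 = 2.25% = 0.0225.
While 2.5% of the post-interest balance exceeds €30.00, each month B ← (B·(1+r))·(1 − 0.025), i.e. B shrinks by the factor (1+r)·0.975 = 0.99694.
This holds for months 1–266. Entering month 267 the balance is €1,173.30; 2.5% of the post-interest balance is now below €30.00, so the flat €30.00 minimum applies from here.
From month 267 a fixed €30.00 at rate r clears €1,173.30 in 96 more payments. Total: 266 + 96 = 362 months.

362 months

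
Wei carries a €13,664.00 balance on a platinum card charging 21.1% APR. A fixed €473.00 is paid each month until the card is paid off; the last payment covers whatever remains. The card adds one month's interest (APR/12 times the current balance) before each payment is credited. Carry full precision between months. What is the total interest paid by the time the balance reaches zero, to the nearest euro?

€5,581

Monthly rate r = 21.1%/12 = 1.75833% = 0.0175833.
Payoff takes n = ⌈−ln(1 − rB₀/P)/ln(1+r)⌉ = ⌈40.685⌉ = 41 payments; the last is €325.07.
Total paid = 40·€473.00 + €325.07 = €19,245.07.
Total interest = total paid − principal = €19,245.07 − €13,664.00 = €5,581.07.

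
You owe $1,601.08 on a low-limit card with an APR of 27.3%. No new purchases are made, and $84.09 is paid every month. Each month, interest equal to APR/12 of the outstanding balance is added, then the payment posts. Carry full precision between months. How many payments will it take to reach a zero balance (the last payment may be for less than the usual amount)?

26 payments

Monthly rate r = 27.3%/12 = 2.275% = 0.02275.
Recurrence: B ← B·(1+r) − $84.09.
Month 1: interest $36.42; balance after payment $1,553.41.
Month 2: interest $35.34; balance after payment $1,504.66.
Closed form: n = −ln(1 − rB₀/P)/ln(1+r) = −ln(0.56684)/ln(1.02275) ≈ 25.236, so the balance reaches zero during payment 26.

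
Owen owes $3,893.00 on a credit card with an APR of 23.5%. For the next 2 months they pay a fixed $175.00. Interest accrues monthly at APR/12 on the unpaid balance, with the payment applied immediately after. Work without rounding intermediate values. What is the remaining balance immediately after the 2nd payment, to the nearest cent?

$3,693.54

Monthly rate r = 23.5%/12 = 1.95833% = 0.0195833.
Each month: B ← B·(1+r) − $175.00.
Month 1: interest $76.24; balance after payment $3,794.24.
Month 2: interest $74.30; balance after payment $3,693.54.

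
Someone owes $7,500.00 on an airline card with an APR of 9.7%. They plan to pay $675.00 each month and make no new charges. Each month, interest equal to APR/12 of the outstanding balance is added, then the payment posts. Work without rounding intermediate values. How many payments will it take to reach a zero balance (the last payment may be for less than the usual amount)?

12 months

Monthly rate r = 9.7%/12 = 0.808333% = 0.00808333.
Recurrence: B ← B·(1+r) − $675.00.
Month 1: interest $60.62; balance after payment $6,885.62.
Month 2: interest $55.66; balance after payment $6,266.28.
Closed form: n = −ln(1 − rB₀/P)/ln(1+r) = −ln(0.91019)/ln(1.00808) ≈ 11.689, so the balance reaches zero during payment 12.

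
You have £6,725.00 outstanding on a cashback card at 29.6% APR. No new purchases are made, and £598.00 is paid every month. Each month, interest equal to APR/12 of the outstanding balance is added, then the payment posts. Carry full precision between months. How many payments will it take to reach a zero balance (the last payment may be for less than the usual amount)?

Monthly rate r = 29.6%/12 = 2.46667% = 0.0246667.
Recurrence: B ← B·(1+r) − £598.00.
Month 1: interest £165.88; balance after payment £6,292.88.
Month 2: interest £155.22; balance after payment £5,850.11.
Closed form: n = −ln(1 − rB₀/P)/ln(1+r) = −ln(0.7226)/ln(1.02467) ≈ 13.333, so the balance reaches zero during payment 14.

14 months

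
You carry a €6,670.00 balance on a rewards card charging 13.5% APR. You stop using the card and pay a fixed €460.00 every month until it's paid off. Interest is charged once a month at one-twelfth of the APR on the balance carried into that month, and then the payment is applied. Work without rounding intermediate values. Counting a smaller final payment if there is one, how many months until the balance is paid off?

16 payments

Monthly rate r = 13.5%/12 = 1.125% = 0.01125.
Recurrence: B ← B·(1+r) − €460.00.
Month 1: interest €75.04; balance after payment €6,285.04.
Month 2: interest €70.71; balance after payment €5,895.74.
Closed form: n = −ln(1 − rB₀/P)/ln(1+r) = −ln(0.83688)/ln(1.01125) ≈ 15.918, so the balance reaches zero during payment 16.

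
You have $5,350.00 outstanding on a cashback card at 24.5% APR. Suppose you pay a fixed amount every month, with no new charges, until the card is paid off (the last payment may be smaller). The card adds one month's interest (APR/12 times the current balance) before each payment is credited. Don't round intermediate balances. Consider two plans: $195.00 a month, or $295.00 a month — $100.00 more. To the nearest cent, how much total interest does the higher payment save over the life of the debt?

Monthly rate r = 24.5%/12 = 2.04167% = 0.0204167.
At $195.00/mo: n = ⌈−ln(1 − rB₀/P)/ln(1+r)⌉ = 41 payments (last $124.71); total interest = total paid − $5,350.00 = $2,574.71.
At $295.00/mo: 23 payments (last $260.39); total interest $1,400.39.
Interest saved = $2,574.71 − $1,400.39 = $1,174.32.

$1,174.32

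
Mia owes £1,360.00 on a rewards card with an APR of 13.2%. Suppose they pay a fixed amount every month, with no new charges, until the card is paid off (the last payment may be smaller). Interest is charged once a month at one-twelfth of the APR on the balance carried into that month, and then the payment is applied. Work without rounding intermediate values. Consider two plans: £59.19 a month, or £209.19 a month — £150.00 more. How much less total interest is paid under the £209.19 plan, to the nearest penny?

Monthly rate r = 13.2%/12 = 1.1% = 0.011.
At £59.19/mo: n = ⌈−ln(1 − rB₀/P)/ln(1+r)⌉ = 27 payments (last £37.47); total interest = total paid − £1,360.00 = £216.41.
At £209.19/mo: 7 payments (last £163.88); total interest £59.02.
Interest saved = £216.41 − £59.02 = £157.39.

£157.39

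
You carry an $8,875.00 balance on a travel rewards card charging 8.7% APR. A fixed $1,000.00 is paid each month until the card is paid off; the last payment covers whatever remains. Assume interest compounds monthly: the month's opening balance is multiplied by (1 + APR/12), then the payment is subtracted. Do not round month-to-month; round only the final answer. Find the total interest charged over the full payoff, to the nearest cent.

Monthly rate r = 8.7%/12 = 0.725% = 0.00725.
Payoff takes n = ⌈−ln(1 − rB₀/P)/ln(1+r)⌉ = ⌈9.207⌉ = 10 payments; the last is $207.20.
Total paid = 9·$1,000.00 + $207.20 = $9,207.20.
Total interest = total paid − principal = $9,207.20 − $8,875.00 = $332.20.

$332.20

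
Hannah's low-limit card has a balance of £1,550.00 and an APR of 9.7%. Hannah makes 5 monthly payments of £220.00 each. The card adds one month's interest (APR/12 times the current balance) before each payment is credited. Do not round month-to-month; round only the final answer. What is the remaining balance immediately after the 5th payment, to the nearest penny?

Monthly rate r = 9.7%/12 = 0.808333% = 0.00808333.
Each month: B ← B·(1+r) − £220.00.
Month 1: interest £12.53; balance after payment £1,342.53.
Month 2: interest £10.85; balance after payment £1,133.38.
Month 3: interest £9.16; balance after payment £922.54.
Month 4: interest £7.46; balance after payment £710.00.
Month 5: interest £5.74; balance after payment £495.74.

£495.74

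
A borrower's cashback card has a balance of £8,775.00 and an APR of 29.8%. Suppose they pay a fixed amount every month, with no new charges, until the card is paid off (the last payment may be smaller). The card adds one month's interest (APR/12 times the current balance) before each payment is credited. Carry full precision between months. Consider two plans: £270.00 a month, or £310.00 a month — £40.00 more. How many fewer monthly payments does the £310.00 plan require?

Monthly rate r = 29.8%/12 = 2.48333% = 0.0248333.
At £270.00/mo: n = ⌈−ln(1 − rB₀/P)/ln(1+r)⌉ = 68 payments (last £22.12); total interest = total paid − £8,775.00 = £9,337.12.
At £310.00/mo: 50 payments (last £150.87); total interest £6,565.87.
Payments saved = 68 − 50 = 18.

18 fewer payments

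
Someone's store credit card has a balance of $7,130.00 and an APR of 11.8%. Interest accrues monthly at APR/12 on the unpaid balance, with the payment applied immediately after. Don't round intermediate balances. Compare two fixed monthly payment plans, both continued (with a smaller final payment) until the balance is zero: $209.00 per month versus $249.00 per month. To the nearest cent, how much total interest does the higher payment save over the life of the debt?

$313.59

Monthly rate r = 11.8%/12 = 0.983333% = 0.00983333.
At $209.00/mo: n = ⌈−ln(1 − rB₀/P)/ln(1+r)⌉ = 42 payments (last $159.66); total interest = total paid − $7,130.00 = $1,598.66.
At $249.00/mo: 34 payments (last $198.07); total interest $1,285.07.
Interest saved = $1,598.66 − $1,285.07 = $313.59.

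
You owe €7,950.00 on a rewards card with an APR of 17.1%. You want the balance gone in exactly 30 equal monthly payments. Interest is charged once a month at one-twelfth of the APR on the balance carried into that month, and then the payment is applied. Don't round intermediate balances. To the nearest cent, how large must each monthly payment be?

Monthly rate r = 17.1%/12 = 1.425% = 0.01425.
Level-payment amortization: P = B₀·r / (1 − (1+r)^(−n)) = 7950.00·0.01425 / (1 − 1.01425^(−30)).
Denominator 1 − (1+r)^(−30) = 0.345891928.
P = 113.288 / 0.345891928 ≈ 327.52.

€327.52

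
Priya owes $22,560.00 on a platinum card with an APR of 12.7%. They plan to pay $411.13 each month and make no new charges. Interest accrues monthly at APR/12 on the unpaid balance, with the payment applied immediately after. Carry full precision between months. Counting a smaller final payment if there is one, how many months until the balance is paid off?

Monthly rate r = 12.7%/12 = 1.05833% = 0.0105833.
Recurrence: B ← B·(1+r) − $411.13.
Month 1: interest $238.76; balance after payment $22,387.63.
Month 2: interest $236.94; balance after payment $22,213.44.
Closed form: n = −ln(1 − rB₀/P)/ln(1+r) = −ln(0.41926)/ln(1.01058) ≈ 82.569, so the balance reaches zero during payment 83.

83 payments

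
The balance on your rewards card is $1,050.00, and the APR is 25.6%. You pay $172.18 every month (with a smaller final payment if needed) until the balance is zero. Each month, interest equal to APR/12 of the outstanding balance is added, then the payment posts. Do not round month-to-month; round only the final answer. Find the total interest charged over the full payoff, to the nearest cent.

Monthly rate r = 25.6%/12 = 2.13333% = 0.0213333.
Payoff takes n = ⌈−ln(1 − rB₀/P)/ln(1+r)⌉ = ⌈6.603⌉ = 7 payments; the last is $104.18.
Total paid = 6·$172.18 + $104.18 = $1,137.26.
Total interest = total paid − principal = $1,137.26 − $1,050.00 = $87.26.

$87.26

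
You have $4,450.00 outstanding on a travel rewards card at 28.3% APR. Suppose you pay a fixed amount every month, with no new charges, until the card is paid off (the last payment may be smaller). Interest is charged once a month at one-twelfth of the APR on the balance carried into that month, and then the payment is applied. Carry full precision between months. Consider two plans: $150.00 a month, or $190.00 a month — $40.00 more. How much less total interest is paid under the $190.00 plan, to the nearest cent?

$1,188.46

Monthly rate r = 28.3%/12 = 2.35833% = 0.0235833.
At $150.00/mo: n = ⌈−ln(1 − rB₀/P)/ln(1+r)⌉ = 52 payments (last $90.40); total interest = total paid − $4,450.00 = $3,290.40.
At $190.00/mo: 35 payments (last $91.94); total interest $2,101.94.
Interest saved = $3,290.40 − $2,101.94 = $1,188.46.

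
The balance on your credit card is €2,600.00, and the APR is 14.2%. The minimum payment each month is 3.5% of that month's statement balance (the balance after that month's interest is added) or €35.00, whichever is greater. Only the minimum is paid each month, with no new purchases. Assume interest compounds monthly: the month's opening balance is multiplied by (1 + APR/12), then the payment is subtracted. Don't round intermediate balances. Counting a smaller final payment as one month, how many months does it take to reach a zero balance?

Monthly rate r = 14.2%/12 = 1.18333% = 0.0118333.
While 3.5% of the post-interest balance exceeds €35.00, each month B ← (B·(1+r))·(1 − 0.035), i.e. B shrinks by the factor (1+r)·0.965 = 0.97642.
This holds for months 1–41. Entering month 42 the balance is €977.38; 3.5% of the post-interest balance is now below €35.00, so the flat €35.00 minimum applies from here.
From month 42 a fixed €35.00 at rate r clears €977.38 in 35 more payments. Total: 41 + 35 = 76 months.

76 months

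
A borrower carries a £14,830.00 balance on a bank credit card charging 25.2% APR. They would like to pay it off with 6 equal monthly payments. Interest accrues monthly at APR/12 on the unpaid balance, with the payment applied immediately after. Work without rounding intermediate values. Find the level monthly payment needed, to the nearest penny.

Monthly rate r = 25.2%/12 = 2.1% = 0.021.
Level-payment amortization: P = B₀·r / (1 − (1+r)^(−n)) = 14830.00·0.021 / (1 − 1.021^(−6)).
Denominator 1 − (1+r)^(−6) = 0.117234102.
P = 311.43 / 0.117234102 ≈ 2656.48.

£2,656.48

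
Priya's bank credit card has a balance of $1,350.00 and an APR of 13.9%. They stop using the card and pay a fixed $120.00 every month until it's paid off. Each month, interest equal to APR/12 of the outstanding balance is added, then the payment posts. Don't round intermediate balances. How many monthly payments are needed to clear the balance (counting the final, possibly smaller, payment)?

Monthly rate r = 13.9%/12 = 1.15833% = 0.0115833.
Recurrence: B ← B·(1+r) − $120.00.
Month 1: interest $15.64; balance after payment $1,245.64.
Month 2: interest $14.43; balance after payment $1,140.07.
Closed form: n = −ln(1 − rB₀/P)/ln(1+r) = −ln(0.86969)/ln(1.01158) ≈ 12.123, so the balance reaches zero during payment 13.

13 payments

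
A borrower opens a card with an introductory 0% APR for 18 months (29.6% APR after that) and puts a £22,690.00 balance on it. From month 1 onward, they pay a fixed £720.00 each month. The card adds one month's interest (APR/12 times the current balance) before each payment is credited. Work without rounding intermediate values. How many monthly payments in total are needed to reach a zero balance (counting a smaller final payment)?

Promo months 1–18 at r₀ = 0%/12 = 0; months 19+ at r₁ = 29.6%/12 = 0.0246667.
After month 18 (no interest yet): B = £22,690.00 − 18·£720.00 = £9,730.00.
Then at r₁ with £720.00/mo: n₂ = −ln(1 − r₁·B/P)/ln(1+r₁) ≈ 16.64 → 17 more payments.

35 payments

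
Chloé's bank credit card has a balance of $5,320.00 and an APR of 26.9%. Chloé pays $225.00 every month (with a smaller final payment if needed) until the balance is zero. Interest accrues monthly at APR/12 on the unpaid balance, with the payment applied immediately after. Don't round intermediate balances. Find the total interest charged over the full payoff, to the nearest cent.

$2,343.70

Monthly rate r = 26.9%/12 = 2.24167% = 0.0224167.
Payoff takes n = ⌈−ln(1 − rB₀/P)/ln(1+r)⌉ = ⌈34.060⌉ = 35 payments; the last is $13.70.
Total paid = 34·$225.00 + $13.70 = $7,663.70.
Total interest = total paid − principal = $7,663.70 − $5,320.00 = $2,343.70.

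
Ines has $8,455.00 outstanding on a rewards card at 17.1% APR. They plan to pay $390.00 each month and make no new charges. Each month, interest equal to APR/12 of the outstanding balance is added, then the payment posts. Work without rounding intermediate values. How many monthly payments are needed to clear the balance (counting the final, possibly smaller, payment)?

Monthly rate r = 17.1%/12 = 1.425% = 0.01425.
Recurrence: B ← B·(1+r) − $390.00.
Month 1: interest $120.48; balance after payment $8,185.48.
Month 2: interest $116.64; balance after payment $7,912.13.
Closed form: n = −ln(1 − rB₀/P)/ln(1+r) = −ln(0.69107)/ln(1.01425) ≈ 26.115, so the balance reaches zero during payment 27.

27 payments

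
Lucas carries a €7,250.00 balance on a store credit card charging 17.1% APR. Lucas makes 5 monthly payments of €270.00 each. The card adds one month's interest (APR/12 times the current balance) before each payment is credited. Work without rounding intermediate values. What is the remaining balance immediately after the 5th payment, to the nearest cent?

€6,392.47

Monthly rate r = 17.1%/12 = 1.425% = 0.01425.
Each month: B ← B·(1+r) − €270.00.
Month 1: interest €103.31; balance after payment €7,083.31.
Month 2: interest €100.94; balance after payment €6,914.25.
Month 3: interest €98.53; balance after payment €6,742.78.
Month 4: interest €96.08; balance after payment €6,568.86.
Month 5: interest €93.61; balance after payment €6,392.47.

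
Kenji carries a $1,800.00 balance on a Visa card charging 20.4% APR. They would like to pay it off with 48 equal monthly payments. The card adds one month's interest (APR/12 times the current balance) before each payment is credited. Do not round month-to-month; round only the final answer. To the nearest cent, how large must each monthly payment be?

$55.16

Monthly rate r = 20.4%/12 = 1.7% = 0.017.
Level-payment amortization: P = B₀·r / (1 − (1+r)^(−n)) = 1800.00·0.017 / (1 − 1.017^(−48)).
Denominator 1 − (1+r)^(−48) = 0.554759912.
P = 30.6 / 0.554759912 ≈ 55.16.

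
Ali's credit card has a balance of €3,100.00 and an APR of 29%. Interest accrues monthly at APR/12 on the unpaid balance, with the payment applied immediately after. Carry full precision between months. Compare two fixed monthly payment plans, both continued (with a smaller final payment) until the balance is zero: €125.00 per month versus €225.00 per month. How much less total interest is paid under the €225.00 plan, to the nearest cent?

€972.74

Monthly rate r = 29%/12 = 2.41667% = 0.0241667.
At €125.00/mo: n = ⌈−ln(1 − rB₀/P)/ln(1+r)⌉ = 39 payments (last €38.07); total interest = total paid − €3,100.00 = €1,688.07.
At €225.00/mo: 17 payments (last €215.33); total interest €715.33.
Interest saved = €1,688.07 − €715.33 = €972.74.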